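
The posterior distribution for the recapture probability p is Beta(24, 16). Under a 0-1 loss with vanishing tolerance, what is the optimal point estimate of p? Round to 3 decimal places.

Mode = (24−1)/(24+16−2) = 23/38 = 0.605.
Mean = 24/(24+16) = 24/40 = 0.600.
This is the posterior mode — the MAP estimate.

0.605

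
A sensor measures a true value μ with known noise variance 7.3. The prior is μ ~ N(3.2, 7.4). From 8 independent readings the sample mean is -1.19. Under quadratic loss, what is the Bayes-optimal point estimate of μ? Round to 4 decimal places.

-0.7081

Posterior for μ is Normal. Precision-weighted mean: (1/7.4·3.2 + 8/7.3·-1.19) / (1/7.4 + 8/7.3) = -0.7081.
A Normal posterior is symmetric, so mode = mean.
Quadratic loss ⇒ the optimal estimator is the posterior mean.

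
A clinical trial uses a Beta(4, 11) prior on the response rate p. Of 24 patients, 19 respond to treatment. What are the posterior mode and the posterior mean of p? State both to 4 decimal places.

Posterior: Beta(4+19, 11+5) = Beta(23, 16).
Mode = (23−1)/(23+16−2) = 22/37 = 0.5946.
Mean = 23/(23+16) = 23/39 = 0.5897.

MAP = 0.5946, posterior mean = 0.5897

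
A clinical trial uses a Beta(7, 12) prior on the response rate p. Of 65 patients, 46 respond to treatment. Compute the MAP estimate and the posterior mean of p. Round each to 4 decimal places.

MAP estimate = 0.6341, posterior mean = 0.6310

Posterior: Beta(7+46, 12+19) = Beta(53, 31).
Mode = (53−1)/(53+31−2) = 52/82 = 0.6341.
Mean = 53/(53+31) = 53/84 = 0.6310.
The mean is pulled below the mode by the posterior's left skew.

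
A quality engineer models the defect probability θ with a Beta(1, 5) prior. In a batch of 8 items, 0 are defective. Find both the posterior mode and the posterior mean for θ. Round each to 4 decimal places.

MAP = 0.0000, posterior mean = 0.0714

Posterior: Beta(1+0, 5+8) = Beta(1, 13).
Since α = 1 ≤ 1 and β > 1, the Beta density is monotone decreasing on [0,1]; the mode is at 0.
Mean = 1/(1+13) = 0.0714.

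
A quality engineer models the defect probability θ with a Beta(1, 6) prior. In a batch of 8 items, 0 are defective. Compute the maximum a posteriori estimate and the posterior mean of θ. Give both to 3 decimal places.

Posterior: Beta(1+0, 6+8) = Beta(1, 14).
Since α = 1 ≤ 1 and β > 1, the Beta density is monotone decreasing on [0,1]; the mode is at 0.
Mean = 1/(1+14) = 0.067.

MAP = 0.000; posterior mean = 0.067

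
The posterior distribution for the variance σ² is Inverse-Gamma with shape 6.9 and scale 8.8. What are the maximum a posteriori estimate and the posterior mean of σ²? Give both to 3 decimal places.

Mode = β/(α+1) = 8.8/7.9 = 1.114.
Mean = β/(α−1) = 8.8/5.9 = 1.492.

MAP = 1.114, posterior mean = 1.492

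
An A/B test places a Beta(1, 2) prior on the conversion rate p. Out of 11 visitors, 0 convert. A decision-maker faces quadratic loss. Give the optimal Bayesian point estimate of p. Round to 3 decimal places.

Posterior: Beta(1+0, 2+11) = Beta(1, 13).
Since α = 1 ≤ 1 and β > 1, the Beta density is monotone decreasing on [0,1]; the mode is at 0.
Mean = 1/(1+13) = 0.071.
Quadratic loss ⇒ the optimal estimator is the posterior mean.

0.071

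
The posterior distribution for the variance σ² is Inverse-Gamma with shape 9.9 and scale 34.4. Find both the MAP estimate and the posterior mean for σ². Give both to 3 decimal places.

Mode = β/(α+1) = 34.4/10.9 = 3.156.
Mean = β/(α−1) = 34.4/8.9 = 3.865.
Mean > mode: the posterior has a right tail.

MAP = 3.156; posterior mean = 3.865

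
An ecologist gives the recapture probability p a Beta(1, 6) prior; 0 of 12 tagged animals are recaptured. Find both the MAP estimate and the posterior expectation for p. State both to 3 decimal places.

Posterior: Beta(1+0, 6+12) = Beta(1, 18).
Since α = 1 ≤ 1 and β > 1, the Beta density is monotone decreasing on [0,1]; the mode is at 0.
Mean = 1/(1+18) = 0.053.
The posterior is right-skewed, so the mean exceeds the mode.

p_MAP = 0.000, E[p|data] = 0.053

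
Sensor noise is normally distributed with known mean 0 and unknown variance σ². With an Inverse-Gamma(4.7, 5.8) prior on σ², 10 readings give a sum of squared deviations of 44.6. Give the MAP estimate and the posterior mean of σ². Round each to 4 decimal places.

Posterior: Inverse-Gamma(shape = 4.7+10/2 = 9.7, scale = 5.8+44.6/2 = 28.1).
Mode = β/(α+1) = 28.1/10.7 = 2.6262.
Mean = β/(α−1) = 28.1/8.7 = 3.2299.
The mean is pulled above the mode by the posterior's right skew.

MAP = 2.6262; posterior mean = 3.2299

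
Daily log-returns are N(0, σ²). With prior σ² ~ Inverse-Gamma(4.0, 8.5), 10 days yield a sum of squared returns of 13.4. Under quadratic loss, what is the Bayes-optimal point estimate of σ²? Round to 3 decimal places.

1.900

Posterior: Inverse-Gamma(shape = 4.0+10/2 = 9.0, scale = 8.5+13.4/2 = 15.2).
Mode = β/(α+1) = 15.2/10.0 = 1.520.
Mean = β/(α−1) = 15.2/8.0 = 1.900.
Quadratic loss ⇒ the optimal estimator is the posterior mean.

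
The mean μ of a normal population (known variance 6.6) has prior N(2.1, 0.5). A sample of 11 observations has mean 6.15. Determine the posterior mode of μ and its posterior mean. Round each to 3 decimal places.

posterior mode = 3.941, posterior mean = 3.941

Posterior for μ is Normal. Precision-weighted mean: (1/0.5·2.1 + 11/6.6·6.15) / (1/0.5 + 11/6.6) = 3.941.
A Normal posterior is symmetric, so mode = mean.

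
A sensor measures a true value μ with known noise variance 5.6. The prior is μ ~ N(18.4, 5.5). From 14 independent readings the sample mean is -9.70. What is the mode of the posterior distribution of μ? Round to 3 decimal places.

-7.795

Posterior for μ is Normal. Precision-weighted mean: (1/5.5·18.4 + 14/5.6·-9.70) / (1/5.5 + 14/5.6) = -7.795.
A Normal posterior is symmetric, so mode = mean.
This is the posterior mode — the MAP estimate.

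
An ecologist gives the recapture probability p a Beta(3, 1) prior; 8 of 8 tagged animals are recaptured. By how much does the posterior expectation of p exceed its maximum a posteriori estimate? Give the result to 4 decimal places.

-0.0833

Posterior: Beta(3+8, 1+0) = Beta(11, 1).
Since β = 1 ≤ 1 and α > 1, the Beta density is monotone increasing on [0,1]; the mode is at 1.
Mean = 11/(11+1) = 0.9167.
Difference = 0.9167 − 1.0000 = -0.0833.
The mean is pulled below the mode by the posterior's left skew.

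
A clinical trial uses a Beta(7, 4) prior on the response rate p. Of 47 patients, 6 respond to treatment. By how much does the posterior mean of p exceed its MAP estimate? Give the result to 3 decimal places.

0.010

Posterior: Beta(7+6, 4+41) = Beta(13, 45).
Mode = (13−1)/(13+45−2) = 12/56 = 0.214.
Mean = 13/(13+45) = 13/58 = 0.224.
Difference = 0.224 − 0.214 = 0.010.
Mean > mode: the posterior has a right tail.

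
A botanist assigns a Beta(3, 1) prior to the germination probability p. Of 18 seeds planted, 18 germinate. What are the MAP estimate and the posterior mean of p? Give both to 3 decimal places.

Posterior: Beta(3+18, 1+0) = Beta(21, 1).
Since β = 1 ≤ 1 and α > 1, the Beta density is monotone increasing on [0,1]; the mode is at 1.
Mean = 21/(21+1) = 0.955.
The posterior is left-skewed, so the mode exceeds the mean.

MAP = 1.000, posterior mean = 0.955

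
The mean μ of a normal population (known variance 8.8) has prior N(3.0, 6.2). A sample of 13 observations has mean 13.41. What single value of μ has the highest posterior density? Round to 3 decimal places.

Posterior for μ is Normal. Precision-weighted mean: (1/6.2·3.0 + 13/8.8·13.41) / (1/6.2 + 13/8.8) = 12.385.
A Normal posterior is symmetric, so mode = mean.
This is the posterior mode — the MAP estimate.

12.385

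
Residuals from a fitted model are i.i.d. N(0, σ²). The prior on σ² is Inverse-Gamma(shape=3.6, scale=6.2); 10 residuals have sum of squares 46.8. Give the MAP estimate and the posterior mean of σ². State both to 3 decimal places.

MAP = 3.083; posterior mean = 3.895

Posterior: Inverse-Gamma(shape = 3.6+10/2 = 8.6, scale = 6.2+46.8/2 = 29.6).
Mode = β/(α+1) = 29.6/9.6 = 3.083.
Mean = β/(α−1) = 29.6/7.6 = 3.895.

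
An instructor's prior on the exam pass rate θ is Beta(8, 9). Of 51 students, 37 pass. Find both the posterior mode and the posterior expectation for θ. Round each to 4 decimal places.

θ_MAP = 0.6667, E[θ|data] = 0.6618

Posterior: Beta(8+37, 9+14) = Beta(45, 23).
Mode = (45−1)/(45+23−2) = 44/66 = 0.6667.
Mean = 45/(45+23) = 45/68 = 0.6618.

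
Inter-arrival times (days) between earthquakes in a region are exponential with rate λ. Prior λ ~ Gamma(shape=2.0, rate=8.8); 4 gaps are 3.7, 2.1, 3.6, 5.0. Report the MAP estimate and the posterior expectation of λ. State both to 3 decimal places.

Σ times = 14.4. Posterior: Gamma(shape = 2.0+4 = 6.0, rate = 8.8+14.4 = 23.2).
Mode = (α−1)/β = 5.0/23.2 = 0.216.
Mean = α/β = 6.0/23.2 = 0.259.

λ_MAP = 0.216, E[λ|data] = 0.259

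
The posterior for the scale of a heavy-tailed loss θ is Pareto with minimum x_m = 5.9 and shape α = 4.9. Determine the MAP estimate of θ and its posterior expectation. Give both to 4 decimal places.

The Pareto density is strictly decreasing on [x_m, ∞), so the mode is x_m = 5.9000.
Mean = α·x_m/(α−1) = 4.9·5.9/3.9 = 7.4128.
The posterior is right-skewed, so the mean exceeds the mode.

θ_MAP = 5.9000, E[θ|data] = 7.4128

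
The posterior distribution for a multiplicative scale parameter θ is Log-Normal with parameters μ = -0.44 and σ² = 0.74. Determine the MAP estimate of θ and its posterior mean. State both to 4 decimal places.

MAP = 0.3073, posterior mean = 0.9324

Mode = exp(μ − σ²) = exp(-1.18) = 0.3073.
Mean = exp(μ + σ²/2) = exp(-0.070) = 0.9324.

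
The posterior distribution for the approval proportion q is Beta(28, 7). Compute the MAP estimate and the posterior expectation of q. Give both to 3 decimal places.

MAP estimate = 0.818, posterior expectation = 0.800

Mode = (28−1)/(28+7−2) = 27/33 = 0.818.
Mean = 28/(28+7) = 28/35 = 0.800.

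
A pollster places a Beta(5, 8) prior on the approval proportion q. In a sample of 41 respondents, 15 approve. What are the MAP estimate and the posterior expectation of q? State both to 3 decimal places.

MAP estimate = 0.365, posterior expectation = 0.370

Posterior: Beta(5+15, 8+26) = Beta(20, 34).
Mode = (20−1)/(20+34−2) = 19/52 = 0.365.
Mean = 20/(20+34) = 20/54 = 0.370.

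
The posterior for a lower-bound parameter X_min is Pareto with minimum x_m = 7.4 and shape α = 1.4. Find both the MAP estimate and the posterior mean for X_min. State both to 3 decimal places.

MAP = 7.400; posterior mean = 25.900

The Pareto density is strictly decreasing on [x_m, ∞), so the mode is x_m = 7.400.
Mean = α·x_m/(α−1) = 1.4·7.4/0.4 = 25.900.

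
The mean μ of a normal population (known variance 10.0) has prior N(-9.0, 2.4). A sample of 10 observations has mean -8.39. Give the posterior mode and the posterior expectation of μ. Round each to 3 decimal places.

Posterior for μ is Normal. Precision-weighted mean: (1/2.4·-9.0 + 10/10.0·-8.39) / (1/2.4 + 10/10.0) = -8.569.
A Normal posterior is symmetric, so mode = mean.

MAP = -8.569, posterior mean = -8.569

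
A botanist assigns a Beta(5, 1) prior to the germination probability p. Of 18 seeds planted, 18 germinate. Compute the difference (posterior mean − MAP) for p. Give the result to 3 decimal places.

Posterior: Beta(5+18, 1+0) = Beta(23, 1).
Since β = 1 ≤ 1 and α > 1, the Beta density is monotone increasing on [0,1]; the mode is at 1.
Mean = 23/(23+1) = 0.958.
Difference = 0.958 − 1.000 = -0.042.
Mode > mean: the posterior has a left tail.

-0.042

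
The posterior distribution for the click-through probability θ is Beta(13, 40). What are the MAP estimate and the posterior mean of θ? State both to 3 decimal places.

MAP: 0.235. Posterior mean: 0.245.

Mode = (13−1)/(13+40−2) = 12/51 = 0.235.
Mean = 13/(13+40) = 13/53 = 0.245.
Mean > mode: the posterior has a right tail.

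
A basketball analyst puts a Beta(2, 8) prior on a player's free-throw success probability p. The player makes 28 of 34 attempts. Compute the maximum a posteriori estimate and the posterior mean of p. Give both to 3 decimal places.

Posterior: Beta(2+28, 8+6) = Beta(30, 14).
Mode = (30−1)/(30+14−2) = 29/42 = 0.690.
Mean = 30/(30+14) = 30/44 = 0.682.
The mean is pulled below the mode by the posterior's left skew.

MAP = 0.690; posterior mean = 0.682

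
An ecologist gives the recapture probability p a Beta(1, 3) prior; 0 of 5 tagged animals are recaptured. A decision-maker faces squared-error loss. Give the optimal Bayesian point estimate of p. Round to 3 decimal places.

0.111

Posterior: Beta(1+0, 3+5) = Beta(1, 8).
Since α = 1 ≤ 1 and β > 1, the Beta density is monotone decreasing on [0,1]; the mode is at 0.
Mean = 1/(1+8) = 0.111.
Squared-error loss ⇒ the optimal estimator is the posterior mean.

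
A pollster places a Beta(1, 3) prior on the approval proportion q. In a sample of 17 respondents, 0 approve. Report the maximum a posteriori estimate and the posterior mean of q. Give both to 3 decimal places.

q_MAP = 0.000, E[q|data] = 0.048

Posterior: Beta(1+0, 3+17) = Beta(1, 20).
Since α = 1 ≤ 1 and β > 1, the Beta density is monotone decreasing on [0,1]; the mode is at 0.
Mean = 1/(1+20) = 0.048.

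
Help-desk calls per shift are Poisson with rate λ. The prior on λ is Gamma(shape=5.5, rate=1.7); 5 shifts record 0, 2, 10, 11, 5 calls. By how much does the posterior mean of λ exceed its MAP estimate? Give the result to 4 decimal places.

Σ counts = 28. Posterior: Gamma(shape = 5.5+28 = 33.5, rate = 1.7+5 = 6.7).
Mode = (α−1)/β = 32.5/6.7 = 4.8507.
Mean = α/β = 33.5/6.7 = 5.0000.
Difference = 5.0000 − 4.8507 = 0.1493.
Right-skewed posterior ⇒ mode < mean.

0.1493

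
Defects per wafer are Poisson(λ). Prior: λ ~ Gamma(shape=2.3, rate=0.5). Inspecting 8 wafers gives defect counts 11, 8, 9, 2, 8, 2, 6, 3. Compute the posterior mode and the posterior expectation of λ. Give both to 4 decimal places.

Σ counts = 49. Posterior: Gamma(shape = 2.3+49 = 51.3, rate = 0.5+8 = 8.5).
Mode = (α−1)/β = 50.3/8.5 = 5.9176.
Mean = α/β = 51.3/8.5 = 6.0353.

MAP: 5.9176. Posterior mean: 6.0353.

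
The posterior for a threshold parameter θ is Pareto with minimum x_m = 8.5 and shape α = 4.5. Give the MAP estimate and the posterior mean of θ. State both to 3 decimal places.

The Pareto density is strictly decreasing on [x_m, ∞), so the mode is x_m = 8.500.
Mean = α·x_m/(α−1) = 4.5·8.5/3.5 = 10.929.
The mean is pulled above the mode by the posterior's right skew.

MAP = 8.500; posterior mean = 10.929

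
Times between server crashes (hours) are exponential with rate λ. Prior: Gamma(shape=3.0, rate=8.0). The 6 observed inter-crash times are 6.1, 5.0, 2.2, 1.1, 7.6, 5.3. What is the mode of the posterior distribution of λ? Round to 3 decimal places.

0.227

Σ times = 27.3. Posterior: Gamma(shape = 3.0+6 = 9.0, rate = 8.0+27.3 = 35.3).
Mode = (α−1)/β = 8.0/35.3 = 0.227.
Mean = α/β = 9.0/35.3 = 0.255.
This is the posterior mode — the MAP estimate.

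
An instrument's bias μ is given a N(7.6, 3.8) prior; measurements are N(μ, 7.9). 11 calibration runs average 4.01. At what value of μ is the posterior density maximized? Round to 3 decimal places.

4.581

Posterior for μ is Normal. Precision-weighted mean: (1/3.8·7.6 + 11/7.9·4.01) / (1/3.8 + 11/7.9) = 4.581.
A Normal posterior is symmetric, so mode = mean.
This is the posterior mode — the MAP estimate.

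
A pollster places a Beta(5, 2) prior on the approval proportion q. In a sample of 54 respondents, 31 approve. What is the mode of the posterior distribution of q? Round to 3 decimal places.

0.593

Posterior: Beta(5+31, 2+23) = Beta(36, 25).
Mode = (36−1)/(36+25−2) = 35/59 = 0.593.
Mean = 36/(36+25) = 36/61 = 0.590.
This is the posterior mode — the MAP estimate.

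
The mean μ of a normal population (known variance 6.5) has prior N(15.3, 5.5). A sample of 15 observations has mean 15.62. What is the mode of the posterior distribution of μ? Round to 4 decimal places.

15.5966

Posterior for μ is Normal. Precision-weighted mean: (1/5.5·15.3 + 15/6.5·15.62) / (1/5.5 + 15/6.5) = 15.5966.
A Normal posterior is symmetric, so mode = mean.
This is the posterior mode — the MAP estimate.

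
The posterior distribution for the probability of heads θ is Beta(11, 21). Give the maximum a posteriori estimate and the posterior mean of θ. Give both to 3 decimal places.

maximum a posteriori estimate = 0.333, posterior mean = 0.344

Mode = (11−1)/(11+21−2) = 10/30 = 0.333.
Mean = 11/(11+21) = 11/32 = 0.344.
The mean is pulled above the mode by the posterior's right skew.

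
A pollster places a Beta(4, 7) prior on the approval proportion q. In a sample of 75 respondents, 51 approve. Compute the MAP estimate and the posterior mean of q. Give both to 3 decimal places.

Posterior: Beta(4+51, 7+24) = Beta(55, 31).
Mode = (55−1)/(55+31−2) = 54/84 = 0.643.
Mean = 55/(55+31) = 55/86 = 0.640.

MAP estimate = 0.643, posterior mean = 0.640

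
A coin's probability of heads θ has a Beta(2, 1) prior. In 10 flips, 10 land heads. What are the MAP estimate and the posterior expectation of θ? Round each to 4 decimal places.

Posterior: Beta(2+10, 1+0) = Beta(12, 1).
Since β = 1 ≤ 1 and α > 1, the Beta density is monotone increasing on [0,1]; the mode is at 1.
Mean = 12/(12+1) = 0.9231.

MAP = 1.0000; posterior mean = 0.9231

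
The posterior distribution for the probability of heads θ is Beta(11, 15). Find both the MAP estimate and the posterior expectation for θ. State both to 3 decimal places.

MAP = 0.417, posterior mean = 0.423

Mode = (11−1)/(11+15−2) = 10/24 = 0.417.
Mean = 11/(11+15) = 11/26 = 0.423.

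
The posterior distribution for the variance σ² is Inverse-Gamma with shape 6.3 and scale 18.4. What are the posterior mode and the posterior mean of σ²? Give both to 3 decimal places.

Mode = β/(α+1) = 18.4/7.3 = 2.521.
Mean = β/(α−1) = 18.4/5.3 = 3.472.
The posterior is right-skewed, so the mean exceeds the mode.

MAP = 2.521, posterior mean = 3.472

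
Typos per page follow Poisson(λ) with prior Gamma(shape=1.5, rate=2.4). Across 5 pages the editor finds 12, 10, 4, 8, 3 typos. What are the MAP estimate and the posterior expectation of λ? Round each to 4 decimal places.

λ_MAP = 5.0676, E[λ|data] = 5.2027

Σ counts = 37. Posterior: Gamma(shape = 1.5+37 = 38.5, rate = 2.4+5 = 7.4).
Mode = (α−1)/β = 37.5/7.4 = 5.0676.
Mean = α/β = 38.5/7.4 = 5.2027.
The mean is pulled above the mode by the posterior's right skew.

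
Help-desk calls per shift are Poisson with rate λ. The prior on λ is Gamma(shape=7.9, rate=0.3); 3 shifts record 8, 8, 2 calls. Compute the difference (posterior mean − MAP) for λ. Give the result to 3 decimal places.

Σ counts = 18. Posterior: Gamma(shape = 7.9+18 = 25.9, rate = 0.3+3 = 3.3).
Mode = (α−1)/β = 24.9/3.3 = 7.545.
Mean = α/β = 25.9/3.3 = 7.848.
Difference = 7.848 − 7.545 = 0.303.

0.303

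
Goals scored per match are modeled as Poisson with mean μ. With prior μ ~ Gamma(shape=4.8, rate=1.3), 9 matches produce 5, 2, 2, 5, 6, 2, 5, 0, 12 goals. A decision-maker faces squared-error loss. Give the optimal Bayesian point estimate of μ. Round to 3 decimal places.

4.252

Σ counts = 39. Posterior: Gamma(shape = 4.8+39 = 43.8, rate = 1.3+9 = 10.3).
Mode = (α−1)/β = 42.8/10.3 = 4.155.
Mean = α/β = 43.8/10.3 = 4.252.
Squared-error loss ⇒ the optimal estimator is the posterior mean.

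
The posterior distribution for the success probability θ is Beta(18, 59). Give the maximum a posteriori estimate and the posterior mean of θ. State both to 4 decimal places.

Mode = (18−1)/(18+59−2) = 17/75 = 0.2267.
Mean = 18/(18+59) = 18/77 = 0.2338.
The posterior is right-skewed, so the mean exceeds the mode.

MAP = 0.2267, posterior mean = 0.2338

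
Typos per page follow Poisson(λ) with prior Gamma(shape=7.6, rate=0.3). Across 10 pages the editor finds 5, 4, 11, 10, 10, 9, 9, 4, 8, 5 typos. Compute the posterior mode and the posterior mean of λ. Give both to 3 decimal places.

Σ counts = 75. Posterior: Gamma(shape = 7.6+75 = 82.6, rate = 0.3+10 = 10.3).
Mode = (α−1)/β = 81.6/10.3 = 7.922.
Mean = α/β = 82.6/10.3 = 8.019.

λ_MAP = 7.922, E[λ|data] = 8.019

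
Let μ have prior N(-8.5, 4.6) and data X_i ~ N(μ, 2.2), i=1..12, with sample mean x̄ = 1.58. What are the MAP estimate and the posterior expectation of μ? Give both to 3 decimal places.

Posterior for μ is Normal. Precision-weighted mean: (1/4.6·-8.5 + 12/2.2·1.58) / (1/4.6 + 12/2.2) = 1.194.
A Normal posterior is symmetric, so mode = mean.

MAP = 1.194; posterior mean = 1.194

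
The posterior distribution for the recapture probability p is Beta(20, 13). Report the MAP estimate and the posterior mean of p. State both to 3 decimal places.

Mode = (20−1)/(20+13−2) = 19/31 = 0.613.
Mean = 20/(20+13) = 20/33 = 0.606.
The mean is pulled below the mode by the posterior's left skew.

MAP = 0.613; posterior mean = 0.606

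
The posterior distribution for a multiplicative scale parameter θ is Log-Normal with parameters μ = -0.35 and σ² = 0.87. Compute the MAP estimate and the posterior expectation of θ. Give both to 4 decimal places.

MAP estimate = 0.2952, posterior expectation = 1.0887

Mode = exp(μ − σ²) = exp(-1.22) = 0.2952.
Mean = exp(μ + σ²/2) = exp(0.085) = 1.0887.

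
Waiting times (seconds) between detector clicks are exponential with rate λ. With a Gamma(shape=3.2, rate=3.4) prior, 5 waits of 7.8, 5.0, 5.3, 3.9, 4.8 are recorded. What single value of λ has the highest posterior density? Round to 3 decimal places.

Σ times = 26.8. Posterior: Gamma(shape = 3.2+5 = 8.2, rate = 3.4+26.8 = 30.2).
Mode = (α−1)/β = 7.2/30.2 = 0.238.
Mean = α/β = 8.2/30.2 = 0.272.
This is the posterior mode — the MAP estimate.

0.238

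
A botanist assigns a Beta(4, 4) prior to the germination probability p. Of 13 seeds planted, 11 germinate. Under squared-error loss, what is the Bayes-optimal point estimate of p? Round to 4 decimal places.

0.7143

Posterior: Beta(4+11, 4+2) = Beta(15, 6).
Mode = (15−1)/(15+6−2) = 14/19 = 0.7368.
Mean = 15/(15+6) = 15/21 = 0.7143.
Squared-error loss ⇒ the optimal estimator is the posterior mean.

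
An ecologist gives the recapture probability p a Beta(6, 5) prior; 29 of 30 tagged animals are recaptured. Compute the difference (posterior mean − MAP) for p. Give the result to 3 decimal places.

Posterior: Beta(6+29, 5+1) = Beta(35, 6).
Mode = (35−1)/(35+6−2) = 34/39 = 0.872.
Mean = 35/(35+6) = 35/41 = 0.854.
Difference = 0.854 − 0.872 = -0.018.
The mean is pulled below the mode by the posterior's left skew.

-0.018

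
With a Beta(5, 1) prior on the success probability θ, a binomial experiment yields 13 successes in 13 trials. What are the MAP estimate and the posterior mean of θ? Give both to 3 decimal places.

MAP estimate = 1.000, posterior mean = 0.947

Posterior: Beta(5+13, 1+0) = Beta(18, 1).
Since β = 1 ≤ 1 and α > 1, the Beta density is monotone increasing on [0,1]; the mode is at 1.
Mean = 18/(18+1) = 0.947.
The posterior is left-skewed, so the mode exceeds the mean.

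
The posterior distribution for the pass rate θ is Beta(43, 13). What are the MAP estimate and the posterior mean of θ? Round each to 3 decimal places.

Mode = (43−1)/(43+13−2) = 42/54 = 0.778.
Mean = 43/(43+13) = 43/56 = 0.768.

MAP: 0.778. Posterior mean: 0.768.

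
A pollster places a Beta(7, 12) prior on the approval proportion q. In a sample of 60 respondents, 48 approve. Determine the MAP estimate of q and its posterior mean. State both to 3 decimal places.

MAP = 0.701; posterior mean = 0.696

Posterior: Beta(7+48, 12+12) = Beta(55, 24).
Mode = (55−1)/(55+24−2) = 54/77 = 0.701.
Mean = 55/(55+24) = 55/79 = 0.696.
The posterior is left-skewed, so the mode exceeds the mean.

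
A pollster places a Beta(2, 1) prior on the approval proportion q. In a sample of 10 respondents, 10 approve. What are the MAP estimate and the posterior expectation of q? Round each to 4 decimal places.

MAP estimate = 1.0000, posterior expectation = 0.9231

Posterior: Beta(2+10, 1+0) = Beta(12, 1).
Since β = 1 ≤ 1 and α > 1, the Beta density is monotone increasing on [0,1]; the mode is at 1.
Mean = 12/(12+1) = 0.9231.
Mode > mean: the posterior has a left tail.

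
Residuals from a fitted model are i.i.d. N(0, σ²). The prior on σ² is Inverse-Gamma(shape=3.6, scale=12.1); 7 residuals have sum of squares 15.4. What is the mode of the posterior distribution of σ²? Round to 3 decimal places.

2.444

Posterior: Inverse-Gamma(shape = 3.6+7/2 = 7.1, scale = 12.1+15.4/2 = 19.8).
Mode = β/(α+1) = 19.8/8.1 = 2.444.
Mean = β/(α−1) = 19.8/6.1 = 3.246.
This is the posterior mode — the MAP estimate.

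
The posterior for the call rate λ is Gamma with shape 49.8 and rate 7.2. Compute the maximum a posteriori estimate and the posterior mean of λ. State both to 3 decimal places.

MAP = 6.778, posterior mean = 6.917

Mode = (α−1)/β = 48.8/7.2 = 6.778.
Mean = α/β = 49.8/7.2 = 6.917.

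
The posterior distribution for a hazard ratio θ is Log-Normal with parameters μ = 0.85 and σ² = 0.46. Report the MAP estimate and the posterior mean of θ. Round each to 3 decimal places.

MAP: 1.477. Posterior mean: 2.945.

Mode = exp(μ − σ²) = exp(0.39) = 1.477.
Mean = exp(μ + σ²/2) = exp(1.080) = 2.945.
The mean is pulled above the mode by the posterior's right skew.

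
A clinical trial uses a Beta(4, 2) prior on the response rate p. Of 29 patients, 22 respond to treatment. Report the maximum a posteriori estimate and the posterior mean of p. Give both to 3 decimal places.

MAP: 0.758. Posterior mean: 0.743.

Posterior: Beta(4+22, 2+7) = Beta(26, 9).
Mode = (26−1)/(26+9−2) = 25/33 = 0.758.
Mean = 26/(26+9) = 26/35 = 0.743.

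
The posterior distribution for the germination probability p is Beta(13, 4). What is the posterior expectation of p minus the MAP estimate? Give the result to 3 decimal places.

-0.035

Mode = (13−1)/(13+4−2) = 12/15 = 0.800.
Mean = 13/(13+4) = 13/17 = 0.765.
Difference = 0.765 − 0.800 = -0.035.
Left-skewed posterior ⇒ mean < mode.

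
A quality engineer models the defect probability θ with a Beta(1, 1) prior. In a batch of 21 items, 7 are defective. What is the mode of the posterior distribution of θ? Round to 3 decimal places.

Posterior: Beta(1+7, 1+14) = Beta(8, 15).
Mode = (8−1)/(8+15−2) = 7/21 = 0.333.
Mean = 8/(8+15) = 8/23 = 0.348.
This is the posterior mode — the MAP estimate.

0.333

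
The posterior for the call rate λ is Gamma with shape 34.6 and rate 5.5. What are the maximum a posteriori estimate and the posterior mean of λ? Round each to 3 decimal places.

Mode = (α−1)/β = 33.6/5.5 = 6.109.
Mean = α/β = 34.6/5.5 = 6.291.
Right-skewed posterior ⇒ mode < mean.

maximum a posteriori estimate = 6.109, posterior mean = 6.291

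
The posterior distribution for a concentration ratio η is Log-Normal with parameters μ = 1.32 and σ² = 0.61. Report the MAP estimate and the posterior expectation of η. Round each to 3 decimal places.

Mode = exp(μ − σ²) = exp(0.71) = 2.034.
Mean = exp(μ + σ²/2) = exp(1.625) = 5.078.
The posterior is right-skewed, so the mean exceeds the mode.

η_MAP = 2.034, E[η|data] = 5.078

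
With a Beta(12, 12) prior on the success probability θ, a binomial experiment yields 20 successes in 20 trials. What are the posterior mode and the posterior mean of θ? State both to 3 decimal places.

MAP = 0.738; posterior mean = 0.727

Posterior: Beta(12+20, 12+0) = Beta(32, 12).
Mode = (32−1)/(32+12−2) = 31/42 = 0.738.
Mean = 32/(32+12) = 32/44 = 0.727.
Mode > mean: the posterior has a left tail.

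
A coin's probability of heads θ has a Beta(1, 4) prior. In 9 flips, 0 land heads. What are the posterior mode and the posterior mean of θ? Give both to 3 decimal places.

MAP: 0.000. Posterior mean: 0.071.

Posterior: Beta(1+0, 4+9) = Beta(1, 13).
Since α = 1 ≤ 1 and β > 1, the Beta density is monotone decreasing on [0,1]; the mode is at 0.
Mean = 1/(1+13) = 0.071.
The posterior is right-skewed, so the mean exceeds the mode.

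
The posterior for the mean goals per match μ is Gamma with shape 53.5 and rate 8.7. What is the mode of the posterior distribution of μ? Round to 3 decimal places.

6.034

Mode = (α−1)/β = 52.5/8.7 = 6.034.
Mean = α/β = 53.5/8.7 = 6.149.
This is the posterior mode — the MAP estimate.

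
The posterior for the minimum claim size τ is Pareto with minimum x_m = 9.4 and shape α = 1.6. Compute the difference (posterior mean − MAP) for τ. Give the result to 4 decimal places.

The Pareto density is strictly decreasing on [x_m, ∞), so the mode is x_m = 9.4000.
Mean = α·x_m/(α−1) = 1.6·9.4/0.6 = 25.0667.
Difference = 25.0667 − 9.4000 = 15.6667.

15.6667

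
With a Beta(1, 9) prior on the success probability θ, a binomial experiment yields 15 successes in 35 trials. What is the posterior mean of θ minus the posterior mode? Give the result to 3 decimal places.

Posterior: Beta(1+15, 9+20) = Beta(16, 29).
Mode = (16−1)/(16+29−2) = 15/43 = 0.349.
Mean = 16/(16+29) = 16/45 = 0.356.
Difference = 0.356 − 0.349 = 0.007.

0.007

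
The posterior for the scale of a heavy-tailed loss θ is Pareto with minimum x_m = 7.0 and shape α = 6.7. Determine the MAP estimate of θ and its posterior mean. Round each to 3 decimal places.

The Pareto density is strictly decreasing on [x_m, ∞), so the mode is x_m = 7.000.
Mean = α·x_m/(α−1) = 6.7·7.0/5.7 = 8.228.

θ_MAP = 7.000, E[θ|data] = 8.228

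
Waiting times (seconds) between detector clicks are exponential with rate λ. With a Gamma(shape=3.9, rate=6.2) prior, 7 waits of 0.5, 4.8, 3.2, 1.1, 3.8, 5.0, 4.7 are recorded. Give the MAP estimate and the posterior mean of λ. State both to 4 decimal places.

Σ times = 23.1. Posterior: Gamma(shape = 3.9+7 = 10.9, rate = 6.2+23.1 = 29.3).
Mode = (α−1)/β = 9.9/29.3 = 0.3379.
Mean = α/β = 10.9/29.3 = 0.3720.
Mean > mode: the posterior has a right tail.

λ_MAP = 0.3379, E[λ|data] = 0.3720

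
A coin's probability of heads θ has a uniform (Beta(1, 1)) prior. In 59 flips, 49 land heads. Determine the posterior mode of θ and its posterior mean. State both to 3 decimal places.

Posterior: Beta(1+49, 1+10) = Beta(50, 11).
Mode = (50−1)/(50+11−2) = 49/59 = 0.831.
Mean = 50/(50+11) = 50/61 = 0.820.

posterior mode = 0.831, posterior mean = 0.820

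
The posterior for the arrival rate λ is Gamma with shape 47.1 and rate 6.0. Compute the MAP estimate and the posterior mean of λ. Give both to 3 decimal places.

Mode = (α−1)/β = 46.1/6.0 = 7.683.
Mean = α/β = 47.1/6.0 = 7.850.
The posterior is right-skewed, so the mean exceeds the mode.

MAP: 7.683. Posterior mean: 7.850.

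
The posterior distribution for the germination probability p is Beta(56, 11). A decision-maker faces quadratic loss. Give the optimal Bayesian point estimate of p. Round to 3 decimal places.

0.836

Mode = (56−1)/(56+11−2) = 55/65 = 0.846.
Mean = 56/(56+11) = 56/67 = 0.836.
Quadratic loss ⇒ the optimal estimator is the posterior mean.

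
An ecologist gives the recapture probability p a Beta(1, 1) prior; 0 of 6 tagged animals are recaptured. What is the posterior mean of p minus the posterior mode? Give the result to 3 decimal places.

0.125

Posterior: Beta(1+0, 1+6) = Beta(1, 7).
Since α = 1 ≤ 1 and β > 1, the Beta density is monotone decreasing on [0,1]; the mode is at 0.
Mean = 1/(1+7) = 0.125.
Difference = 0.125 − 0.000 = 0.125.
The mean is pulled above the mode by the posterior's right skew.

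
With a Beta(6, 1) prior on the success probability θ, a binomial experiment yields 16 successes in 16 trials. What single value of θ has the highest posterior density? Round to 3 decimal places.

1.000

Posterior: Beta(6+16, 1+0) = Beta(22, 1).
Since β = 1 ≤ 1 and α > 1, the Beta density is monotone increasing on [0,1]; the mode is at 1.
Mean = 22/(22+1) = 0.957.
This is the posterior mode — the MAP estimate.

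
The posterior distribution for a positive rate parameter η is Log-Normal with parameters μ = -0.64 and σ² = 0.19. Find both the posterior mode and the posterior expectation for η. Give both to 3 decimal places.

Mode = exp(μ − σ²) = exp(-0.83) = 0.436.
Mean = exp(μ + σ²/2) = exp(-0.545) = 0.580.

η_MAP = 0.436, E[η|data] = 0.580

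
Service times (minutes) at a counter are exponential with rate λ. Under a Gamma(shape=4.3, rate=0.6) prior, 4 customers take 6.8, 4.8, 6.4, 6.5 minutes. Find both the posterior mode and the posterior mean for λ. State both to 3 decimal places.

Σ times = 24.5. Posterior: Gamma(shape = 4.3+4 = 8.3, rate = 0.6+24.5 = 25.1).
Mode = (α−1)/β = 7.3/25.1 = 0.291.
Mean = α/β = 8.3/25.1 = 0.331.
The mean is pulled above the mode by the posterior's right skew.

MAP: 0.291. Posterior mean: 0.331.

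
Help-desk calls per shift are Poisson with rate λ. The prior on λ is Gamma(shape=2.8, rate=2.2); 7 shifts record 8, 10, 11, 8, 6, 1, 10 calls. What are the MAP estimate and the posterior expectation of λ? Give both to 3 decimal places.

Σ counts = 54. Posterior: Gamma(shape = 2.8+54 = 56.8, rate = 2.2+7 = 9.2).
Mode = (α−1)/β = 55.8/9.2 = 6.065.
Mean = α/β = 56.8/9.2 = 6.174.
Mean > mode: the posterior has a right tail.

MAP = 6.065, posterior mean = 6.174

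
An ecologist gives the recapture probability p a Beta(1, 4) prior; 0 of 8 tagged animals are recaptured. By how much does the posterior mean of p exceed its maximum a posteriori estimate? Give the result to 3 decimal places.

Posterior: Beta(1+0, 4+8) = Beta(1, 12).
Since α = 1 ≤ 1 and β > 1, the Beta density is monotone decreasing on [0,1]; the mode is at 0.
Mean = 1/(1+12) = 0.077.
Difference = 0.077 − 0.000 = 0.077.

0.077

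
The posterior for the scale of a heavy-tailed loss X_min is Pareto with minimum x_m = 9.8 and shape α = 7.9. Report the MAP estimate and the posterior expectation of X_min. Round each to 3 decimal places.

MAP: 9.800. Posterior mean: 11.220.

The Pareto density is strictly decreasing on [x_m, ∞), so the mode is x_m = 9.800.
Mean = α·x_m/(α−1) = 7.9·9.8/6.9 = 11.220.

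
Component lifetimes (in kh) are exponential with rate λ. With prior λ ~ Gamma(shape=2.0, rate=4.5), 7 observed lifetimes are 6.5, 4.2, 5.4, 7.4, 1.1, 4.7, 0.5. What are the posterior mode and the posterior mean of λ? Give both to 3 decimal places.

posterior mode = 0.233, posterior mean = 0.262

Σ times = 29.8. Posterior: Gamma(shape = 2.0+7 = 9.0, rate = 4.5+29.8 = 34.3).
Mode = (α−1)/β = 8.0/34.3 = 0.233.
Mean = α/β = 9.0/34.3 = 0.262.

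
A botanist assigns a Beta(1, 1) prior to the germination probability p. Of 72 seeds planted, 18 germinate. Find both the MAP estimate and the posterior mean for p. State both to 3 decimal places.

Posterior: Beta(1+18, 1+54) = Beta(19, 55).
Mode = (19−1)/(19+55−2) = 18/72 = 0.250.
With a flat prior the MAP equals the MLE, 18/72.
Mean = 19/(19+55) = 19/74 = 0.257.

p_MAP = 0.250, E[p|data] = 0.257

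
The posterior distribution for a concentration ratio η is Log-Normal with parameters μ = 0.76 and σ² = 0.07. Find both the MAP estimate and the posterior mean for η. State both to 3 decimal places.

Mode = exp(μ − σ²) = exp(0.69) = 1.994.
Mean = exp(μ + σ²/2) = exp(0.795) = 2.214.

MAP = 1.994, posterior mean = 2.214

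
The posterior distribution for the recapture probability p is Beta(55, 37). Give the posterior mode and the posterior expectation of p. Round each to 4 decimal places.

MAP: 0.6000. Posterior mean: 0.5978.

Mode = (55−1)/(55+37−2) = 54/90 = 0.6000.
Mean = 55/(55+37) = 55/92 = 0.5978.
Mode > mean: the posterior has a left tail.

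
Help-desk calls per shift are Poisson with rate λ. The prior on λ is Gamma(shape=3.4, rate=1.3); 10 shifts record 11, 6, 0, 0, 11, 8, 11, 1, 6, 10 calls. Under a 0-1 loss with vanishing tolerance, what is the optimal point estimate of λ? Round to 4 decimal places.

Σ counts = 64. Posterior: Gamma(shape = 3.4+64 = 67.4, rate = 1.3+10 = 11.3).
Mode = (α−1)/β = 66.4/11.3 = 5.8761.
Mean = α/β = 67.4/11.3 = 5.9646.
This is the posterior mode — the MAP estimate.

5.8761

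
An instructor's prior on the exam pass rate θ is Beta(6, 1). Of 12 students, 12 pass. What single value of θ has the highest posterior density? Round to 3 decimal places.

Posterior: Beta(6+12, 1+0) = Beta(18, 1).
Since β = 1 ≤ 1 and α > 1, the Beta density is monotone increasing on [0,1]; the mode is at 1.
Mean = 18/(18+1) = 0.947.
This is the posterior mode — the MAP estimate.

1.000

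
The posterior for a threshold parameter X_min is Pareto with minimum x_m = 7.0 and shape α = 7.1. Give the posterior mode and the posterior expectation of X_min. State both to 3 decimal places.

The Pareto density is strictly decreasing on [x_m, ∞), so the mode is x_m = 7.000.
Mean = α·x_m/(α−1) = 7.1·7.0/6.1 = 8.148.
Right-skewed posterior ⇒ mode < mean.

X_min_MAP = 7.000, E[X_min|data] = 8.148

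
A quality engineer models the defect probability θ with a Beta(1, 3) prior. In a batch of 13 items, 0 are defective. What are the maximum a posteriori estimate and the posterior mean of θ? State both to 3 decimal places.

Posterior: Beta(1+0, 3+13) = Beta(1, 16).
Since α = 1 ≤ 1 and β > 1, the Beta density is monotone decreasing on [0,1]; the mode is at 0.
Mean = 1/(1+16) = 0.059.

MAP = 0.000; posterior mean = 0.059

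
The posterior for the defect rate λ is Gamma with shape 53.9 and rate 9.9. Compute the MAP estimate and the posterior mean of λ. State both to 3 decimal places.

λ_MAP = 5.343, E[λ|data] = 5.444

Mode = (α−1)/β = 52.9/9.9 = 5.343.
Mean = α/β = 53.9/9.9 = 5.444.
The posterior is right-skewed, so the mean exceeds the mode.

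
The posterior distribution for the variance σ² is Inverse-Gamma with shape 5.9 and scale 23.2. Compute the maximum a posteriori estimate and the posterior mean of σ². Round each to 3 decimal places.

Mode = β/(α+1) = 23.2/6.9 = 3.362.
Mean = β/(α−1) = 23.2/4.9 = 4.735.

MAP: 3.362. Posterior mean: 4.735.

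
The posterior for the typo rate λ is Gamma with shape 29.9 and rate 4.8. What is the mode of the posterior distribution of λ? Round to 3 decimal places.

6.021

Mode = (α−1)/β = 28.9/4.8 = 6.021.
Mean = α/β = 29.9/4.8 = 6.229.
This is the posterior mode — the MAP estimate.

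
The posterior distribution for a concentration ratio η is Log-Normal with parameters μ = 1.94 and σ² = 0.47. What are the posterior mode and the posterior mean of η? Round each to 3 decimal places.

η_MAP = 4.349, E[η|data] = 8.802

Mode = exp(μ − σ²) = exp(1.47) = 4.349.
Mean = exp(μ + σ²/2) = exp(2.175) = 8.802.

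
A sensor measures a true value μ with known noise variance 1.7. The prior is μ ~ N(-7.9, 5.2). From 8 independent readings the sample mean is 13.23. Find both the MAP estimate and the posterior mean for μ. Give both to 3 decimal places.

MAP: 12.400. Posterior mean: 12.400.

Posterior for μ is Normal. Precision-weighted mean: (1/5.2·-7.9 + 8/1.7·13.23) / (1/5.2 + 8/1.7) = 12.400.
A Normal posterior is symmetric, so mode = mean.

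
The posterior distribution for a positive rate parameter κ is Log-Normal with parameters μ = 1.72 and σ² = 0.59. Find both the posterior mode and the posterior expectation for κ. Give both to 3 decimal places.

MAP = 3.096; posterior mean = 7.501

Mode = exp(μ − σ²) = exp(1.13) = 3.096.
Mean = exp(μ + σ²/2) = exp(2.015) = 7.501.
The mean is pulled above the mode by the posterior's right skew.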